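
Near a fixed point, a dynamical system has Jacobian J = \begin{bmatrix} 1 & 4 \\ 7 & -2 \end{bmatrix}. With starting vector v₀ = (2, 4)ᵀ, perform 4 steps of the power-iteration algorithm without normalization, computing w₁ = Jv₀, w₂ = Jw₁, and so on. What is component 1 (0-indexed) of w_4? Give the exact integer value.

3354

w1 = Jv₀ = (18, 6)
w2 = Jw1 = (42, 114)
w3 = Jw2 = (498, 66)
w4 = Jw3 = (762, 3354)
The requested component of w4 is 3354.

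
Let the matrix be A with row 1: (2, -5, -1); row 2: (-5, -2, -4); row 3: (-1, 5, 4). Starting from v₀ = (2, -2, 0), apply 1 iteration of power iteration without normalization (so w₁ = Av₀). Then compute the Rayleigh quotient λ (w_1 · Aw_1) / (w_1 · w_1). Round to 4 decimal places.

λ ≈ 5.7021

w1 = Av₀ = (14, -6, -12)
Aw1 = (70, -10, -92)
w1·Aw1 = 14·70 + (-6)·(-10) + (-12)·(-92) = 2144; w1·w1 = 14·14 + (-6)·(-6) + (-12)·(-12) = 376
λ ≈ 2144/376 = 5.7021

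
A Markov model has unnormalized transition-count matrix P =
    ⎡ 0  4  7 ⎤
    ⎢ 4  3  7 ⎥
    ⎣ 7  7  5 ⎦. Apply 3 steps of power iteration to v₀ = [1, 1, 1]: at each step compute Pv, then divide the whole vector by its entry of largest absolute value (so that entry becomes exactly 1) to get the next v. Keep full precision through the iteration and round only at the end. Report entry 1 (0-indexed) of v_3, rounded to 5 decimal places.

Pv0 = (11.000000, 14.000000, 19.000000); divide by 19.000000 → v1 = (0.578947, 0.736842, 1.000000)
Pv1 = (9.947368, 11.526316, 14.210526); divide by 14.210526 → v2 = (0.700000, 0.811111, 1.000000)
Pv2 = (10.244444, 12.233333, 15.577778); divide by 15.577778 → v3 = (0.657632, 0.785307, 1.000000)
Requested entry of v3: 3303/4206 = 0.78531

0.78531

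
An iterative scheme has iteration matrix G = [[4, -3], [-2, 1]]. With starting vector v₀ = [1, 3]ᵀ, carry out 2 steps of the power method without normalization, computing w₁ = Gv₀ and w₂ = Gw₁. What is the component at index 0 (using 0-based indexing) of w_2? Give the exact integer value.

-23

w1 = Gv₀ = (-5, 1)
w2 = Gw1 = (-23, 11)
The requested component of w2 is -23.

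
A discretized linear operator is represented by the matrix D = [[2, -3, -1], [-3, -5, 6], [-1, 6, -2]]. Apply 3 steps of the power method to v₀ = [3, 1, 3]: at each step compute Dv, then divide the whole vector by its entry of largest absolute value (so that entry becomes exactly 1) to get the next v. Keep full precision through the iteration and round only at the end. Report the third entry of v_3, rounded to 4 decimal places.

-0.7028

Dv0 = (0.00000, 4.00000, -3.00000); divide by 4.00000 → v1 = (0.00000, 1.00000, -0.75000)
Dv1 = (-2.25000, -9.50000, 7.50000); divide by -9.50000 → v2 = (0.23684, 1.00000, -0.78947)
Dv2 = (-1.73684, -10.44737, 7.34211); divide by -10.44737 → v3 = (0.16625, 1.00000, -0.70277)
Requested entry of v3: -279/397 = -0.7028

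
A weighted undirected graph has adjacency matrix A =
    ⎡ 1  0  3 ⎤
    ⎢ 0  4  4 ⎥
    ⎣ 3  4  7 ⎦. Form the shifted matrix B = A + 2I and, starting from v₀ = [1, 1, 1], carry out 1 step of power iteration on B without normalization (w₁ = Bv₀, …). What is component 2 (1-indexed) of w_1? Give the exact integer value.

10

B = A + 2I has rows (3, 0, 3); (0, 6, 4); (3, 4, 9)
w1 = Bv₀ = (3·1 + 0·1 + 3·1; 0·1 + 6·1 + 4·1; 3·1 + 4·1 + 9·1) = (6, 10, 16)
Requested component of w1: 10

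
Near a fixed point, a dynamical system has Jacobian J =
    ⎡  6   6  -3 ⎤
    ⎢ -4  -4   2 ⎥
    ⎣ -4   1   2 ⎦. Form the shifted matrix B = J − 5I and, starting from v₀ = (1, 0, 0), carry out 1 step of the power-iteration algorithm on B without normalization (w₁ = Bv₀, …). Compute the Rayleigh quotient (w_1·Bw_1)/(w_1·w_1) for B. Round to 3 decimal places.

B = J − 5I has rows (1, 6, -3); (-4, -9, 2); (-4, 1, -3)
w1 = Bv₀ = (1·1 + 6·0 + (-3)·0; (-4)·1 + (-9)·0 + 2·0; (-4)·1 + 1·0 + (-3)·0) = (1, -4, -4)
Bw1 = (-11, 24, 4)
w1·Bw1 = -123; w1·w1 = 33; μ ≈ -123/33 = -3.727

μ ≈ -3.727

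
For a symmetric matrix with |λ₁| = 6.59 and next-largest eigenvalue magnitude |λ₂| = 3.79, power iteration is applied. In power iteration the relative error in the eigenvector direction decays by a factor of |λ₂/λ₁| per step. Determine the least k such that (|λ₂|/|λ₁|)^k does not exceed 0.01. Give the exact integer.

9

|λ₂/λ₁| = 3.79/6.59 = 0.57511
Need k ≥ ln(0.01) / ln(0.57511) = -4.6052 / -0.5532 ≈ 8.325
Smallest integer k satisfying the bound: 9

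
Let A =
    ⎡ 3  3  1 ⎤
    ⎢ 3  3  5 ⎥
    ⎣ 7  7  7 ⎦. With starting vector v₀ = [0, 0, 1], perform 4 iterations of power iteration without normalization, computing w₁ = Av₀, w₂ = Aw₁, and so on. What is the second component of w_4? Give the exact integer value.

w1 = Av₀ = (1, 5, 7)
w2 = Aw1 = (25, 53, 91)
w3 = Aw2 = (325, 689, 1183)
w4 = Aw3 = (4225, 8957, 15379)
The requested component of w4 is 8957.

8957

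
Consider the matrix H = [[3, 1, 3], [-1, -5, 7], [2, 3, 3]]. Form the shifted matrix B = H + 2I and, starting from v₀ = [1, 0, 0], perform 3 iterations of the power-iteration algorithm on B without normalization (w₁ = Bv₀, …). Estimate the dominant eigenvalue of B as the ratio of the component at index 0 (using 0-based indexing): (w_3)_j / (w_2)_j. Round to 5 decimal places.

B = H + 2I has rows (5, 1, 3); (-1, -3, 7); (2, 3, 5)
w1 = Bv₀ = (5, -1, 2)
w2 = Bw1 = (30, 12, 17)
w3 = Bw2 = (213, 53, 181)
Ratio: 213/30 = 7.10000

7.10000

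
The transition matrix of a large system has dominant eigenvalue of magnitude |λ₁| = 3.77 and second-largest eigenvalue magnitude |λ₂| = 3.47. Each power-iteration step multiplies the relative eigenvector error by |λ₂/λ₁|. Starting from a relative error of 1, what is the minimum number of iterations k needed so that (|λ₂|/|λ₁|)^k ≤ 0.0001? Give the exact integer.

|λ₂/λ₁| = 3.47/3.77 = 0.92042
Need k ≥ ln(0.0001) / ln(0.92042) = -9.2103 / -0.0829 ≈ 111.074
Smallest integer k satisfying the bound: 112

112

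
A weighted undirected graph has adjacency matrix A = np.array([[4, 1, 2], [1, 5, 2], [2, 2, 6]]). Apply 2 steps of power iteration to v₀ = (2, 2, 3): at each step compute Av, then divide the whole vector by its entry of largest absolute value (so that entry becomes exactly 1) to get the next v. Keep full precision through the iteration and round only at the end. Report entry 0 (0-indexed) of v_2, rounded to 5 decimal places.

0.59821

Av0 = (16.000000, 18.000000, 26.000000); divide by 26.000000 → v1 = (0.615385, 0.692308, 1.000000)
Av1 = (5.153846, 6.076923, 8.615385); divide by 8.615385 → v2 = (0.598214, 0.705357, 1.000000)
Requested entry of v2: 134/224 = 0.59821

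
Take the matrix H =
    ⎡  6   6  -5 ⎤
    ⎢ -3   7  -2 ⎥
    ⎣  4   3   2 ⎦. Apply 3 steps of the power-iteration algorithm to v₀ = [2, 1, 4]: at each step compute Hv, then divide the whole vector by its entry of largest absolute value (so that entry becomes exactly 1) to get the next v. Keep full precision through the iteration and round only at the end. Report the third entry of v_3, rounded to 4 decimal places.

Hv0 = (-2.00000, -7.00000, 19.00000); divide by 19.00000 → v1 = (-0.10526, -0.36842, 1.00000)
Hv1 = (-7.84211, -4.26316, 0.47368); divide by -7.84211 → v2 = (1.00000, 0.54362, -0.06040)
Hv2 = (9.56376, 0.92617, 5.51007); divide by 9.56376 → v3 = (1.00000, 0.09684, 0.57614)
Requested entry of v3: -821/-1425 = 0.5761

0.5761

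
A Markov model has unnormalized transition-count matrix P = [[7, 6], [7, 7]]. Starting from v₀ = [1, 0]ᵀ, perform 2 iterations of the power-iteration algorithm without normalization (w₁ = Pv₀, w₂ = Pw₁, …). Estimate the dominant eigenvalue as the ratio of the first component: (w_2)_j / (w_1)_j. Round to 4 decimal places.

w1 = Pv₀ = (7, 7)
w2 = Pw1 = (91, 98)
Ratio at component: 91 / 7 = 13.0000

λ ≈ 13.0000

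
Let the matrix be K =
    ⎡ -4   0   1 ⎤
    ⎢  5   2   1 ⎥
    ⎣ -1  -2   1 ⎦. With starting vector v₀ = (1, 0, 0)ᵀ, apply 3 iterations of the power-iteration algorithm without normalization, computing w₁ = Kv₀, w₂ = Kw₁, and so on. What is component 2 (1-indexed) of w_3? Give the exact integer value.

w1 = Kv₀ = ((-4)·1 + 0·0 + 1·0; 5·1 + 2·0 + 1·0; (-1)·1 + (-2)·0 + 1·0) = (-4, 5, -1)
w2 = Kw1 = ((-4)·(-4) + 0·5 + 1·(-1); 5·(-4) + 2·5 + 1·(-1); (-1)·(-4) + (-2)·5 + 1·(-1)) = (15, -11, -7)
w3 = Kw2 = (-67, 46, 0)
The requested component of w3 is 46.

46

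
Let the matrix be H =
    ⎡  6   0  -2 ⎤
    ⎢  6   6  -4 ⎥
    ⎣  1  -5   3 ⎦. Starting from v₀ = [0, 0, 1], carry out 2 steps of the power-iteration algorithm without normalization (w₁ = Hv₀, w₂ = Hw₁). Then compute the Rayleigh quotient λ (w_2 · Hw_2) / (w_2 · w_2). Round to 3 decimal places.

w1 = Hv₀ = (6·0 + 0·0 + (-2)·1; 6·0 + 6·0 + (-4)·1; 1·0 + (-5)·0 + 3·1) = (-2, -4, 3)
w2 = Hw1 = (6·(-2) + 0·(-4) + (-2)·3; 6·(-2) + 6·(-4) + (-4)·3; 1·(-2) + (-5)·(-4) + 3·3) = (-18, -48, 27)
Hw2 = (-162, -504, 303)
w2·Hw2 = (-18)·(-162) + (-48)·(-504) + 27·303 = 35289; w2·w2 = (-18)·(-18) + (-48)·(-48) + 27·27 = 3357
λ ≈ 35289/3357 = 10.512

10.512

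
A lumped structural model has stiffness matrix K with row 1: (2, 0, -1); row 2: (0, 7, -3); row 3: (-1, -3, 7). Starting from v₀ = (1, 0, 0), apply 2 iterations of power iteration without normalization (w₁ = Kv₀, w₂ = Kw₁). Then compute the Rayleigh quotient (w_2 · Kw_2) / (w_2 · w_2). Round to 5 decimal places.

w1 = Kv₀ = (2, 0, -1)
w2 = Kw1 = (5, 3, -9)
Kw2 = (19, 48, -77)
w2·Kw2 = 5·19 + 3·48 + (-9)·(-77) = 932; w2·w2 = 5·5 + 3·3 + (-9)·(-9) = 115
λ ≈ 932/115 = 8.10435

λ ≈ 8.10435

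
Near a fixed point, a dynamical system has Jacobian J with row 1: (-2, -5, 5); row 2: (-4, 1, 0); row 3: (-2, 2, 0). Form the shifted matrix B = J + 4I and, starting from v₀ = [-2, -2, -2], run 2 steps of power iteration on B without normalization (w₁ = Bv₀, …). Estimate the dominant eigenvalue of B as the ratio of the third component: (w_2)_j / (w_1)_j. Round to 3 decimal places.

B = J + 4I has rows (2, -5, 5); (-4, 5, 0); (-2, 2, 4)
w1 = Bv₀ = (2·(-2) + (-5)·(-2) + 5·(-2); (-4)·(-2) + 5·(-2) + 0·(-2); (-2)·(-2) + 2·(-2) + 4·(-2)) = (-4, -2, -8)
w2 = Bw1 = (2·(-4) + (-5)·(-2) + 5·(-8); (-4)·(-4) + 5·(-2) + 0·(-8); (-2)·(-4) + 2·(-2) + 4·(-8)) = (-38, 6, -28)
Ratio: -28/-8 = 3.500

μ ≈ 3.500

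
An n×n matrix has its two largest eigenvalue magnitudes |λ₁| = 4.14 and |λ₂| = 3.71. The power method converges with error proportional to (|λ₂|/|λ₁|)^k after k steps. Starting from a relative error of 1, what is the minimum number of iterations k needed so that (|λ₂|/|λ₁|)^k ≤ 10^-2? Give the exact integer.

|λ₂/λ₁| = 3.71/4.14 = 0.89614
Need k ≥ ln(10^-2) / ln(0.89614) = -4.6052 / -0.1097 ≈ 41.993
Smallest integer k satisfying the bound: 42

42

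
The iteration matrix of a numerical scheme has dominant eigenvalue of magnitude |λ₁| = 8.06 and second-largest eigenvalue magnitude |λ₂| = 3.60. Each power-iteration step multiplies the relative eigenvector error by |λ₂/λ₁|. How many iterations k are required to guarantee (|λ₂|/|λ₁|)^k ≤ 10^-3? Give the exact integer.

|λ₂/λ₁| = 3.60/8.06 = 0.44665
Need k ≥ ln(10^-3) / ln(0.44665) = -6.9078 / -0.8060 ≈ 8.571
Smallest integer k satisfying the bound: 9

9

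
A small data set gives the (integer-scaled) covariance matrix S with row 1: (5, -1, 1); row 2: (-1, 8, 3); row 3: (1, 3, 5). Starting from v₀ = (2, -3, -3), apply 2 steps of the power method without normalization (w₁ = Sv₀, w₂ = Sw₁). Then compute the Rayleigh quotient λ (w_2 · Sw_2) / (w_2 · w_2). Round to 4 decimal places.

w1 = Sv₀ = (5·2 + (-1)·(-3) + 1·(-3); (-1)·2 + 8·(-3) + 3·(-3); 1·2 + 3·(-3) + 5·(-3)) = (10, -35, -22)
w2 = Sw1 = (5·10 + (-1)·(-35) + 1·(-22); (-1)·10 + 8·(-35) + 3·(-22); 1·10 + 3·(-35) + 5·(-22)) = (63, -356, -205)
Sw2 = (466, -3526, -2030)
w2·Sw2 = 63·466 + (-356)·(-3526) + (-205)·(-2030) = 1700764; w2·w2 = 63·63 + (-356)·(-356) + (-205)·(-205) = 172730
λ ≈ 1700764/172730 = 9.8464

9.8464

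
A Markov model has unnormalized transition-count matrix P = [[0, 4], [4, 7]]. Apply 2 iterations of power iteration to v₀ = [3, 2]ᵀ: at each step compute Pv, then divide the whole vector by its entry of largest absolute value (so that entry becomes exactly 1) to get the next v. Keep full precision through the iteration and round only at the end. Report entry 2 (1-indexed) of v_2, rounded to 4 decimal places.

Pv0 = (8.00000, 26.00000); divide by 26.00000 → v1 = (0.30769, 1.00000)
Pv1 = (4.00000, 8.23077); divide by 8.23077 → v2 = (0.48598, 1.00000)
Requested entry of v2: 214/214 = 1.0000

1.0000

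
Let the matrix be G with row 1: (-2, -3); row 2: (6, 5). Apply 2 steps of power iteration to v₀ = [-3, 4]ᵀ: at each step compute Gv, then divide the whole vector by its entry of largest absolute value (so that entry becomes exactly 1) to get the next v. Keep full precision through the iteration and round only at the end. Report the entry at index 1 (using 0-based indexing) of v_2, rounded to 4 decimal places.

Gv0 = (-6.00000, 2.00000); divide by -6.00000 → v1 = (1.00000, -0.33333)
Gv1 = (-1.00000, 4.33333); divide by 4.33333 → v2 = (-0.23077, 1.00000)
Requested entry of v2: -26/-26 = 1.0000

1.0000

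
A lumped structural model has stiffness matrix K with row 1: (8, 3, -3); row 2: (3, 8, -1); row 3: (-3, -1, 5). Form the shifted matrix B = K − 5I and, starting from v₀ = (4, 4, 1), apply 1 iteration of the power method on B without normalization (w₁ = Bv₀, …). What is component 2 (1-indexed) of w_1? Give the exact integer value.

B = K − 5I has rows (3, 3, -3); (3, 3, -1); (-3, -1, 0)
w1 = Bv₀ = (3·4 + 3·4 + (-3)·1; 3·4 + 3·4 + (-1)·1; (-3)·4 + (-1)·4 + 0·1) = (21, 23, -16)
Requested component of w1: 23

23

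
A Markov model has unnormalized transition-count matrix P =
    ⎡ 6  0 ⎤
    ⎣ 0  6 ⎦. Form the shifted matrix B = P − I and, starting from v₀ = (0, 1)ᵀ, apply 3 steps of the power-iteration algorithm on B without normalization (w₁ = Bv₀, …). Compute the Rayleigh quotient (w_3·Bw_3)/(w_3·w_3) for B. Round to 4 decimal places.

5.0000

B = P − I has rows (5, 0); (0, 5)
w1 = Bv₀ = (5·0 + 0·1; 0·0 + 5·1) = (0, 5)
w2 = Bw1 = (5·0 + 0·5; 0·0 + 5·5) = (0, 25)
w3 = Bw2 = (0, 125)
Bw3 = (0, 625)
w3·Bw3 = 78125; w3·w3 = 15625; μ ≈ 78125/15625 = 5.0000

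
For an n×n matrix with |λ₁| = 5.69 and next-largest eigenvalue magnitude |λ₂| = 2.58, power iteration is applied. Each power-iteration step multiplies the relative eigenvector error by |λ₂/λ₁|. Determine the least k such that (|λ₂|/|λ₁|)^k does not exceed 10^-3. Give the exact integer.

|λ₂/λ₁| = 2.58/5.69 = 0.45343
Need k ≥ ln(10^-3) / ln(0.45343) = -6.9078 / -0.7909 ≈ 8.734
Smallest integer k satisfying the bound: 9

9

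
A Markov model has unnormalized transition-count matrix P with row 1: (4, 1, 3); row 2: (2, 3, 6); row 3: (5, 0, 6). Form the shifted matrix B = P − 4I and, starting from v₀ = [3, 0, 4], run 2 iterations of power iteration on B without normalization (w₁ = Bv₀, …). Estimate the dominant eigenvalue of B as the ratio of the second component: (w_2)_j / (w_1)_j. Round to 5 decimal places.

B = P − 4I has rows (0, 1, 3); (2, -1, 6); (5, 0, 2)
w1 = Bv₀ = (12, 30, 23)
w2 = Bw1 = (99, 132, 106)
Ratio: 132/30 = 4.40000

4.40000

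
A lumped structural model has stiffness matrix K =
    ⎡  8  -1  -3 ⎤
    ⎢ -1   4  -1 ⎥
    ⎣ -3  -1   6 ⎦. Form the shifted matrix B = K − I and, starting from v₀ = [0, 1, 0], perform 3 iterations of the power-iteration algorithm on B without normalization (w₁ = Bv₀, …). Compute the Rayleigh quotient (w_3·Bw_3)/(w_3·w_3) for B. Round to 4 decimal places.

B = K − I has rows (7, -1, -3); (-1, 3, -1); (-3, -1, 5)
w1 = Bv₀ = (-1, 3, -1)
w2 = Bw1 = (-7, 11, -5)
w3 = Bw2 = (-45, 45, -15)
Bw3 = (-315, 195, 15)
w3·Bw3 = 22725; w3·w3 = 4275; μ ≈ 22725/4275 = 5.3158

5.3158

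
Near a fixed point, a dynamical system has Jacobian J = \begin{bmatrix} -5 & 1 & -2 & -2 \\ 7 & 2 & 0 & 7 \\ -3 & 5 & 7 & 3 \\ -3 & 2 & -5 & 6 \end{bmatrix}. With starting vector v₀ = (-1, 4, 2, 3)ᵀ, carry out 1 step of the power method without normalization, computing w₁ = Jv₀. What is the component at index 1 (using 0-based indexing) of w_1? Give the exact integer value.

w1 = Jv₀ = ((-5)·(-1) + 1·4 + (-2)·2 + (-2)·3; 7·(-1) + 2·4 + 0·2 + 7·3; (-3)·(-1) + 5·4 + 7·2 + 3·3; (-3)·(-1) + 2·4 + (-5)·2 + 6·3) = (-1, 22, 46, 19)
The requested component of w1 is 22.

22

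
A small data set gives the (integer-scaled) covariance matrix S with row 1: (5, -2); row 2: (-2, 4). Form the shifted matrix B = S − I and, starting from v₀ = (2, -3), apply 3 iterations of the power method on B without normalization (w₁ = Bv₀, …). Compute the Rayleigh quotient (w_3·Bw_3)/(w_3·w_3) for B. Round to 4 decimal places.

5.5614

B = S − I has rows (4, -2); (-2, 3)
w1 = Bv₀ = (14, -13)
w2 = Bw1 = (82, -67)
w3 = Bw2 = (462, -365)
Bw3 = (2578, -2019)
w3·Bw3 = 1927971; w3·w3 = 346669; μ ≈ 1927971/346669 = 5.5614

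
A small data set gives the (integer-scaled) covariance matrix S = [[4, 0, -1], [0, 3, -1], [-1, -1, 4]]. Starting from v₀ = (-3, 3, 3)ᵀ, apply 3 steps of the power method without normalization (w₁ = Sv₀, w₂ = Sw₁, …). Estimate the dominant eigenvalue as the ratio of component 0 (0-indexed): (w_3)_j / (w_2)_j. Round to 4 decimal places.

w1 = Sv₀ = (-15, 6, 12)
w2 = Sw1 = (-72, 6, 57)
w3 = Sw2 = (-345, -39, 294)
Ratio at component: -345 / -72 = 4.7917

4.7917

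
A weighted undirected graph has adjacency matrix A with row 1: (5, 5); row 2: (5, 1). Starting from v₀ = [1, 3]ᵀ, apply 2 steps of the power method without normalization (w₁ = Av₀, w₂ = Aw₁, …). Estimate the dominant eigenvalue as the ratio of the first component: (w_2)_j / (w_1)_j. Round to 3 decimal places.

w1 = Av₀ = (5·1 + 5·3; 5·1 + 1·3) = (20, 8)
w2 = Aw1 = (5·20 + 5·8; 5·20 + 1·8) = (140, 108)
Ratio at component: 140 / 20 = 7.000

λ ≈ 7.000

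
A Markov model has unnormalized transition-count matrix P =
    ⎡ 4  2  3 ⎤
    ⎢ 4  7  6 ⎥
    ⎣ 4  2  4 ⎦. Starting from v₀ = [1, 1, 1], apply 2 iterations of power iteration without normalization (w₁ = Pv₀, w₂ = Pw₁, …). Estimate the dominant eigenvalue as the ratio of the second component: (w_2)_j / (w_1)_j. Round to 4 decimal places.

λ ≈ 12.6471

w1 = Pv₀ = (9, 17, 10)
w2 = Pw1 = (100, 215, 110)
Ratio at component: 215 / 17 = 12.6471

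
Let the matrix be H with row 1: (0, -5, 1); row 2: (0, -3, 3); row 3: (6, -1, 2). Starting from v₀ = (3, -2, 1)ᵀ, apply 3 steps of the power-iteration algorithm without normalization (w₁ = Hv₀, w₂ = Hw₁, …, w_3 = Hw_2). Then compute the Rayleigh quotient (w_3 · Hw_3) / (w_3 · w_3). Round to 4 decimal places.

w1 = Hv₀ = (0·3 + (-5)·(-2) + 1·1; 0·3 + (-3)·(-2) + 3·1; 6·3 + (-1)·(-2) + 2·1) = (11, 9, 22)
w2 = Hw1 = (0·11 + (-5)·9 + 1·22; 0·11 + (-3)·9 + 3·22; 6·11 + (-1)·9 + 2·22) = (-23, 39, 101)
w3 = Hw2 = (-94, 186, 25)
Hw3 = (-905, -483, -700)
w3·Hw3 = (-94)·(-905) + 186·(-483) + 25·(-700) = -22268; w3·w3 = (-94)·(-94) + 186·186 + 25·25 = 44057
λ ≈ -22268/44057 = -0.5054

λ ≈ -0.5054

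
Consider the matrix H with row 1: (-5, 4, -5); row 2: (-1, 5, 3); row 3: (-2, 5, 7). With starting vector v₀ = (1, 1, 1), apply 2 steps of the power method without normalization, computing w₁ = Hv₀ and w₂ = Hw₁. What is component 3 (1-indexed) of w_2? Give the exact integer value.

117

w1 = Hv₀ = ((-5)·1 + 4·1 + (-5)·1; (-1)·1 + 5·1 + 3·1; (-2)·1 + 5·1 + 7·1) = (-6, 7, 10)
w2 = Hw1 = ((-5)·(-6) + 4·7 + (-5)·10; (-1)·(-6) + 5·7 + 3·10; (-2)·(-6) + 5·7 + 7·10) = (8, 71, 117)
The requested component of w2 is 117.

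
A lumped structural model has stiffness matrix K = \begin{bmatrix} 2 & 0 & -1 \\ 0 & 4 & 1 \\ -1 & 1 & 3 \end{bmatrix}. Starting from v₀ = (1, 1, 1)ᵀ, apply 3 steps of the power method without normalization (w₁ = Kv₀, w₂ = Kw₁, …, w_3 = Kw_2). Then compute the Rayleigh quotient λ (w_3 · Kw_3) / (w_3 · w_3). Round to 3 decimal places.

w1 = Kv₀ = (1, 5, 3)
w2 = Kw1 = (-1, 23, 13)
w3 = Kw2 = (-15, 105, 63)
Kw3 = (-93, 483, 309)
w3·Kw3 = (-15)·(-93) + 105·483 + 63·309 = 71577; w3·w3 = (-15)·(-15) + 105·105 + 63·63 = 15219
λ ≈ 71577/15219 = 4.703

4.703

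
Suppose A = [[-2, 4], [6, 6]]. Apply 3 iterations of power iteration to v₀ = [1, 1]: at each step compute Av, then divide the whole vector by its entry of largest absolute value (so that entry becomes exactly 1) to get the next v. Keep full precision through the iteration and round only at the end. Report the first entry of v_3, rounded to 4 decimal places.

0.3229

Av0 = (2.00000, 12.00000); divide by 12.00000 → v1 = (0.16667, 1.00000)
Av1 = (3.66667, 7.00000); divide by 7.00000 → v2 = (0.52381, 1.00000)
Av2 = (2.95238, 9.14286); divide by 9.14286 → v3 = (0.32292, 1.00000)
Requested entry of v3: 248/768 = 0.3229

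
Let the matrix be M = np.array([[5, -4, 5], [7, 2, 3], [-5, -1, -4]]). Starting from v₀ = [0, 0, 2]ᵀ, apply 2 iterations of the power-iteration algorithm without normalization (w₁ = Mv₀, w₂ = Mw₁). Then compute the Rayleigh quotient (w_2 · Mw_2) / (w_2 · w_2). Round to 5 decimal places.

w1 = Mv₀ = (5·0 + (-4)·0 + 5·2; 7·0 + 2·0 + 3·2; (-5)·0 + (-1)·0 + (-4)·2) = (10, 6, -8)
w2 = Mw1 = (5·10 + (-4)·6 + 5·(-8); 7·10 + 2·6 + 3·(-8); (-5)·10 + (-1)·6 + (-4)·(-8)) = (-14, 58, -24)
Mw2 = (-422, -54, 108)
w2·Mw2 = (-14)·(-422) + 58·(-54) + (-24)·108 = 184; w2·w2 = (-14)·(-14) + 58·58 + (-24)·(-24) = 4136
λ ≈ 184/4136 = 0.04449

0.04449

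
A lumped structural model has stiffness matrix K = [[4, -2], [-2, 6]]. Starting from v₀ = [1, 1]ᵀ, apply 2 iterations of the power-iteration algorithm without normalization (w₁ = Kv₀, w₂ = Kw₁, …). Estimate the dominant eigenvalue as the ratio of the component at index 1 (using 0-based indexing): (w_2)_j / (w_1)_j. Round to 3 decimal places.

w1 = Kv₀ = (2, 4)
w2 = Kw1 = (0, 20)
Ratio at component: 20 / 4 = 5.000

5.000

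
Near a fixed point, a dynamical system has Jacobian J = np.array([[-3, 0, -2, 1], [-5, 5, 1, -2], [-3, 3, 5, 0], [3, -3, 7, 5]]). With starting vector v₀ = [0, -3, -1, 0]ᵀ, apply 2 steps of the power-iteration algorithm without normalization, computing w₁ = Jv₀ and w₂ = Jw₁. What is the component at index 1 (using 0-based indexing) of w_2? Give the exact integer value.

w1 = Jv₀ = (2, -16, -14, 2)
w2 = Jw1 = (24, -108, -124, -34)
The requested component of w2 is -108.

-108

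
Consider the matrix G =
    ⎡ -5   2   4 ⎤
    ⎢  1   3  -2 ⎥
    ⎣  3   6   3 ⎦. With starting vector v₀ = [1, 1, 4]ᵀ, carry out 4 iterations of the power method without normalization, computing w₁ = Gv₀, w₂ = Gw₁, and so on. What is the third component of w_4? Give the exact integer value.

-1020

w1 = Gv₀ = (13, -4, 21)
w2 = Gw1 = (11, -41, 78)
w3 = Gw2 = (175, -268, 21)
w4 = Gw3 = (-1327, -671, -1020)
The requested component of w4 is -1020.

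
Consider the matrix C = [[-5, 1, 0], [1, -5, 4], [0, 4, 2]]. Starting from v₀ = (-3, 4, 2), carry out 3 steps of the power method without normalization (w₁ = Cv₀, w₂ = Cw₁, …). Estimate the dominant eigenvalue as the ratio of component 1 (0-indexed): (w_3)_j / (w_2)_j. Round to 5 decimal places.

-6.09195

w1 = Cv₀ = ((-5)·(-3) + 1·4 + 0·2; 1·(-3) + (-5)·4 + 4·2; 0·(-3) + 4·4 + 2·2) = (19, -15, 20)
w2 = Cw1 = ((-5)·19 + 1·(-15) + 0·20; 1·19 + (-5)·(-15) + 4·20; 0·19 + 4·(-15) + 2·20) = (-110, 174, -20)
w3 = Cw2 = (724, -1060, 656)
Ratio at component: -1060 / 174 = -6.09195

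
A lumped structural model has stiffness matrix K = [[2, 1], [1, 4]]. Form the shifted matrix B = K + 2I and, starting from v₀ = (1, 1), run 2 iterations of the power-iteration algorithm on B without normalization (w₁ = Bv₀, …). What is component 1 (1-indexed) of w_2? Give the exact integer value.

27

B = K + 2I has rows (4, 1); (1, 6)
w1 = Bv₀ = (5, 7)
w2 = Bw1 = (27, 47)
Requested component of w2: 27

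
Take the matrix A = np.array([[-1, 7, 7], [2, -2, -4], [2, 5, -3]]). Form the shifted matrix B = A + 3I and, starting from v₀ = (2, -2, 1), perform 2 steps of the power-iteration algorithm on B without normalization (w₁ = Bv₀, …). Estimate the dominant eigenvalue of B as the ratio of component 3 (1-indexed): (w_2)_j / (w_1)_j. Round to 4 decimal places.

2.6667

B = A + 3I has rows (2, 7, 7); (2, 1, -4); (2, 5, 0)
w1 = Bv₀ = (-3, -2, -6)
w2 = Bw1 = (-62, 16, -16)
Ratio: -16/-6 = 2.6667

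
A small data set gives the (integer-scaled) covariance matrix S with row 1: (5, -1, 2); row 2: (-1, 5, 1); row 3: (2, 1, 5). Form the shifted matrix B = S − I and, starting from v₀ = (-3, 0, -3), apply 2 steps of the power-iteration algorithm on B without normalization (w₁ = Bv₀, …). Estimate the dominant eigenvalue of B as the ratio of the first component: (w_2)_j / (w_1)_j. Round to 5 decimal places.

B = S − I has rows (4, -1, 2); (-1, 4, 1); (2, 1, 4)
w1 = Bv₀ = (-18, 0, -18)
w2 = Bw1 = (-108, 0, -108)
Ratio: -108/-18 = 6.00000

6.00000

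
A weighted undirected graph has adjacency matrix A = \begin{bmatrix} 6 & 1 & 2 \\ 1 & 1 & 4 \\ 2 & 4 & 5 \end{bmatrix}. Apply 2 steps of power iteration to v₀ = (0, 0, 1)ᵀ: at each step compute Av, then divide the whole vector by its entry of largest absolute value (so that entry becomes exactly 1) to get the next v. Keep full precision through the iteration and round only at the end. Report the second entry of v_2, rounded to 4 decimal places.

Av0 = (2.00000, 4.00000, 5.00000); divide by 5.00000 → v1 = (0.40000, 0.80000, 1.00000)
Av1 = (5.20000, 5.20000, 9.00000); divide by 9.00000 → v2 = (0.57778, 0.57778, 1.00000)
Requested entry of v2: 26/45 = 0.5778

0.5778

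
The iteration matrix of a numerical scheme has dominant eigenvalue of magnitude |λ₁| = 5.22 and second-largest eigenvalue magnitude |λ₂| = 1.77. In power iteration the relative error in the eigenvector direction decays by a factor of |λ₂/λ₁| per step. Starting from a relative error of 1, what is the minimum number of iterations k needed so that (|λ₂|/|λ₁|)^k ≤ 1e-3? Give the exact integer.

|λ₂/λ₁| = 1.77/5.22 = 0.33908
Need k ≥ ln(1e-3) / ln(0.33908) = -6.9078 / -1.0815 ≈ 6.387
Smallest integer k satisfying the bound: 7

7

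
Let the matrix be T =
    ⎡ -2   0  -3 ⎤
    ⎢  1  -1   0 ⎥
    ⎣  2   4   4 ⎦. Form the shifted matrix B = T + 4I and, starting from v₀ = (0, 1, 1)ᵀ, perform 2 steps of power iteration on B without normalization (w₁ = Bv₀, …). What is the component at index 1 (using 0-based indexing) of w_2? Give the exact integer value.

6

B = T + 4I has rows (2, 0, -3); (1, 3, 0); (2, 4, 8)
w1 = Bv₀ = (-3, 3, 12)
w2 = Bw1 = (-42, 6, 102)
Requested component of w2: 6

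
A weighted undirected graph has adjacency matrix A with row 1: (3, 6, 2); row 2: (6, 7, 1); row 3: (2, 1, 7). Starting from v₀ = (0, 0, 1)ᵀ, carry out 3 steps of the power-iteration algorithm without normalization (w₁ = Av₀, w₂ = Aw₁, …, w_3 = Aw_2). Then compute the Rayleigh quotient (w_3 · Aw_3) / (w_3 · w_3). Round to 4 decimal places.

11.4346

w1 = Av₀ = (3·0 + 6·0 + 2·1; 6·0 + 7·0 + 1·1; 2·0 + 1·0 + 7·1) = (2, 1, 7)
w2 = Aw1 = (3·2 + 6·1 + 2·7; 6·2 + 7·1 + 1·7; 2·2 + 1·1 + 7·7) = (26, 26, 54)
w3 = Aw2 = (342, 392, 456)
Aw3 = (4290, 5252, 4268)
w3·Aw3 = 342·4290 + 392·5252 + 456·4268 = 5472172; w3·w3 = 342·342 + 392·392 + 456·456 = 478564
λ ≈ 5472172/478564 = 11.4346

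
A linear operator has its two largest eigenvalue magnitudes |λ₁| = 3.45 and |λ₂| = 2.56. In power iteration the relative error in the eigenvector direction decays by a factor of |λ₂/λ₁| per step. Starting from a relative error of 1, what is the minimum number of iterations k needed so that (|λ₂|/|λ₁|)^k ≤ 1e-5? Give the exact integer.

|λ₂/λ₁| = 2.56/3.45 = 0.74203
Need k ≥ ln(1e-5) / ln(0.74203) = -11.5129 / -0.2984 ≈ 38.586
Smallest integer k satisfying the bound: 39

39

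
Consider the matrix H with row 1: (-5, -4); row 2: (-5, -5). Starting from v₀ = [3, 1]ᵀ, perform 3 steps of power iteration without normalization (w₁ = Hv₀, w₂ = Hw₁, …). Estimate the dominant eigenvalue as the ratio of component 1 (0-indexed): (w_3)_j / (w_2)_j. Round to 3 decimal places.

w1 = Hv₀ = (-19, -20)
w2 = Hw1 = (175, 195)
w3 = Hw2 = (-1655, -1850)
Ratio at component: -1850 / 195 = -9.487

λ ≈ -9.487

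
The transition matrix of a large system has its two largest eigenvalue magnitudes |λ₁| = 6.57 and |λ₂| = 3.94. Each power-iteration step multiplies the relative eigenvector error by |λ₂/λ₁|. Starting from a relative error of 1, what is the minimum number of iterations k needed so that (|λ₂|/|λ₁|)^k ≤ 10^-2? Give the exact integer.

|λ₂/λ₁| = 3.94/6.57 = 0.59970
Need k ≥ ln(10^-2) / ln(0.59970) = -4.6052 / -0.5113 ≈ 9.006
Smallest integer k satisfying the bound: 10

10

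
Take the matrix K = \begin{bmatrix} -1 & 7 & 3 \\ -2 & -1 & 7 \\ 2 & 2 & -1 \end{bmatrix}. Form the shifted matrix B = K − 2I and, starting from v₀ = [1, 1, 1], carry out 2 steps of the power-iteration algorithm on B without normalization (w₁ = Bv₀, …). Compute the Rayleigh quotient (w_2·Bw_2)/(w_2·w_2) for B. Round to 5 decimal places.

μ ≈ -7.37805

B = K − 2I has rows (-3, 7, 3); (-2, -3, 7); (2, 2, -3)
w1 = Bv₀ = (7, 2, 1)
w2 = Bw1 = (-4, -13, 15)
Bw2 = (-34, 152, -79)
w2·Bw2 = -3025; w2·w2 = 410; μ ≈ -3025/410 = -7.37805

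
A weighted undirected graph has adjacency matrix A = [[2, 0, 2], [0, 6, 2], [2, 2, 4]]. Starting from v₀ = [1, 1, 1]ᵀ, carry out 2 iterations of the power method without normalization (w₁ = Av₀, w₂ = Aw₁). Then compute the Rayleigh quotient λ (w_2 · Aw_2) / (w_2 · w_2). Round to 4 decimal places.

w1 = Av₀ = (4, 8, 8)
w2 = Aw1 = (24, 64, 56)
Aw2 = (160, 496, 400)
w2·Aw2 = 24·160 + 64·496 + 56·400 = 57984; w2·w2 = 24·24 + 64·64 + 56·56 = 7808
λ ≈ 57984/7808 = 7.4262

7.4262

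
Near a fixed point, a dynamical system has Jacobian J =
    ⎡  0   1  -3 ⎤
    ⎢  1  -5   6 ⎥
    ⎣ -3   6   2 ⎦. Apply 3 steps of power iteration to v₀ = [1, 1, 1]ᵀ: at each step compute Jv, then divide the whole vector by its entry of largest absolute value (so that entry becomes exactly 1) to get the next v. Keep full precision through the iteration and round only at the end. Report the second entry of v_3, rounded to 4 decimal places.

Jv0 = (-2.00000, 2.00000, 5.00000); divide by 5.00000 → v1 = (-0.40000, 0.40000, 1.00000)
Jv1 = (-2.60000, 3.60000, 5.60000); divide by 5.60000 → v2 = (-0.46429, 0.64286, 1.00000)
Jv2 = (-2.35714, 2.32143, 7.25000); divide by 7.25000 → v3 = (-0.32512, 0.32020, 1.00000)
Requested entry of v3: 65/203 = 0.3202

0.3202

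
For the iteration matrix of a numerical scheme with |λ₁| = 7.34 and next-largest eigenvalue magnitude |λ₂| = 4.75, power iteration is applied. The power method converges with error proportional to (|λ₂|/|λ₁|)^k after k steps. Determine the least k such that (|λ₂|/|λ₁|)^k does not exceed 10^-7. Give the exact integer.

38

|λ₂/λ₁| = 4.75/7.34 = 0.64714
Need k ≥ ln(10^-7) / ln(0.64714) = -16.1181 / -0.4352 ≈ 37.037
Smallest integer k satisfying the bound: 38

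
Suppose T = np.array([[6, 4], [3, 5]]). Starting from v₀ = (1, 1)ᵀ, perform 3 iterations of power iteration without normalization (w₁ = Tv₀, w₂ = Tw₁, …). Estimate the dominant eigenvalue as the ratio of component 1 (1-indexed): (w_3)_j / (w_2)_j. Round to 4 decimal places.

9.0435

w1 = Tv₀ = (6·1 + 4·1; 3·1 + 5·1) = (10, 8)
w2 = Tw1 = (6·10 + 4·8; 3·10 + 5·8) = (92, 70)
w3 = Tw2 = (832, 626)
Ratio at component: 832 / 92 = 9.0435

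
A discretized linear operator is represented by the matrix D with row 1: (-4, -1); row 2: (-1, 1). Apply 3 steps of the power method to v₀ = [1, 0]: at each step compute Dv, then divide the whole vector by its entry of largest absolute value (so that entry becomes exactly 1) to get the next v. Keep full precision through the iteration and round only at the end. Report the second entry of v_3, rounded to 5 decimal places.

Dv0 = (-4.000000, -1.000000); divide by -4.000000 → v1 = (1.000000, 0.250000)
Dv1 = (-4.250000, -0.750000); divide by -4.250000 → v2 = (1.000000, 0.176471)
Dv2 = (-4.176471, -0.823529); divide by -4.176471 → v3 = (1.000000, 0.197183)
Requested entry of v3: -14/-71 = 0.19718

0.19718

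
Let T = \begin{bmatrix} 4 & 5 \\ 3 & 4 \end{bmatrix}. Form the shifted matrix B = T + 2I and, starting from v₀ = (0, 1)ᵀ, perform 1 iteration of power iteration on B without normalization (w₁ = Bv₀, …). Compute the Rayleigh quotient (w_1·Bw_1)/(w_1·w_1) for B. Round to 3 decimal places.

B = T + 2I has rows (6, 5); (3, 6)
w1 = Bv₀ = (6·0 + 5·1; 3·0 + 6·1) = (5, 6)
Bw1 = (60, 51)
w1·Bw1 = 606; w1·w1 = 61; μ ≈ 606/61 = 9.934

μ ≈ 9.934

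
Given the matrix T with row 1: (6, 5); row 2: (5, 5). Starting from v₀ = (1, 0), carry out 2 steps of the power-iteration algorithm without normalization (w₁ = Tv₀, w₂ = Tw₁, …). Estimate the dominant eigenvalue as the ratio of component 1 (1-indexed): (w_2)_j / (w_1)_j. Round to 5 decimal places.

w1 = Tv₀ = (6·1 + 5·0; 5·1 + 5·0) = (6, 5)
w2 = Tw1 = (6·6 + 5·5; 5·6 + 5·5) = (61, 55)
Ratio at component: 61 / 6 = 10.16667

λ ≈ 10.16667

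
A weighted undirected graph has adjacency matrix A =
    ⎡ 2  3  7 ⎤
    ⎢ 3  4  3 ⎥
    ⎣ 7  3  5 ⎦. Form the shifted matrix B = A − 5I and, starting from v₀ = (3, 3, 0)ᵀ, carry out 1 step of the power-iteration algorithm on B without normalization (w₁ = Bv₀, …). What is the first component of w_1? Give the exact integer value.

B = A − 5I has rows (-3, 3, 7); (3, -1, 3); (7, 3, 0)
w1 = Bv₀ = (0, 6, 30)
Requested component of w1: 0

0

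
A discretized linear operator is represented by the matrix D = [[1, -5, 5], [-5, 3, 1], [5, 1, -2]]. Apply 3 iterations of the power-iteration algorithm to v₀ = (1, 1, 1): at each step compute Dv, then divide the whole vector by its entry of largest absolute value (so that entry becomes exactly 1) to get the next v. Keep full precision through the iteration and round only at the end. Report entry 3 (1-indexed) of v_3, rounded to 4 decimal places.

-0.9178

Dv0 = (1.00000, -1.00000, 4.00000); divide by 4.00000 → v1 = (0.25000, -0.25000, 1.00000)
Dv1 = (6.50000, -1.00000, -1.00000); divide by 6.50000 → v2 = (1.00000, -0.15385, -0.15385)
Dv2 = (1.00000, -5.61538, 5.15385); divide by -5.61538 → v3 = (-0.17808, 1.00000, -0.91781)
Requested entry of v3: 134/-146 = -0.9178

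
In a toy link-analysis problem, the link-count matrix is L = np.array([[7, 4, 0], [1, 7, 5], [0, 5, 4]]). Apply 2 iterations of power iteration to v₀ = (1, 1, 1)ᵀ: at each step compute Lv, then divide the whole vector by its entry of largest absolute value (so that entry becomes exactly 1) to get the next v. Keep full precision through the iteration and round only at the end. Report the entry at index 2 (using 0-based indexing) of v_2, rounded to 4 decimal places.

Lv0 = (11.00000, 13.00000, 9.00000); divide by 13.00000 → v1 = (0.84615, 1.00000, 0.69231)
Lv1 = (9.92308, 11.30769, 7.76923); divide by 11.30769 → v2 = (0.87755, 1.00000, 0.68707)
Requested entry of v2: 101/147 = 0.6871

0.6871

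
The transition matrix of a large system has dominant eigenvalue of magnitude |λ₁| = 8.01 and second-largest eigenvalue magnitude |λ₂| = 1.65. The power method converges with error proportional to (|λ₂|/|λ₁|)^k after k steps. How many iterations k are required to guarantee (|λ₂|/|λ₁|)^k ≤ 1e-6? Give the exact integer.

|λ₂/λ₁| = 1.65/8.01 = 0.20599
Need k ≥ ln(1e-6) / ln(0.20599) = -13.8155 / -1.5799 ≈ 8.744
Smallest integer k satisfying the bound: 9

9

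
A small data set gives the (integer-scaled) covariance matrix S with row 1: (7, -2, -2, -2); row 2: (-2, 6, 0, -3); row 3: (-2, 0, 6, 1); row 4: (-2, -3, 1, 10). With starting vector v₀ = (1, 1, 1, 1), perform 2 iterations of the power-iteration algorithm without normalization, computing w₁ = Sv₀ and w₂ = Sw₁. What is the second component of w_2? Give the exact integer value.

-14

w1 = Sv₀ = (7·1 + (-2)·1 + (-2)·1 + (-2)·1; (-2)·1 + 6·1 + 0·1 + (-3)·1; (-2)·1 + 0·1 + 6·1 + 1·1; (-2)·1 + (-3)·1 + 1·1 + 10·1) = (1, 1, 5, 6)
w2 = Sw1 = (7·1 + (-2)·1 + (-2)·5 + (-2)·6; (-2)·1 + 6·1 + 0·5 + (-3)·6; (-2)·1 + 0·1 + 6·5 + 1·6; (-2)·1 + (-3)·1 + 1·5 + 10·6) = (-17, -14, 34, 60)
The requested component of w2 is -14.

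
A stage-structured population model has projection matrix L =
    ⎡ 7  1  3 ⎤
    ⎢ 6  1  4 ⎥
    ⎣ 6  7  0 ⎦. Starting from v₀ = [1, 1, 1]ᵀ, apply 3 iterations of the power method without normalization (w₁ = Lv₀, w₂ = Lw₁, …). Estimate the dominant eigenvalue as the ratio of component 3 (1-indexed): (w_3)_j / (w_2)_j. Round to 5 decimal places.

λ ≈ 11.64336

w1 = Lv₀ = (11, 11, 13)
w2 = Lw1 = (127, 129, 143)
w3 = Lw2 = (1447, 1463, 1665)
Ratio at component: 1665 / 143 = 11.64336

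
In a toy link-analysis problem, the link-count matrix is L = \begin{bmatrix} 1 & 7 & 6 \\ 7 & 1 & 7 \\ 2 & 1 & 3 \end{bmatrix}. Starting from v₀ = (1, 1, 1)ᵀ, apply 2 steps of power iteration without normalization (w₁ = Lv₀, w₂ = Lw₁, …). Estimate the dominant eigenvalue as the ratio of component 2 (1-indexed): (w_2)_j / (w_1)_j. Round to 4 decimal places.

10.3333

w1 = Lv₀ = (1·1 + 7·1 + 6·1; 7·1 + 1·1 + 7·1; 2·1 + 1·1 + 3·1) = (14, 15, 6)
w2 = Lw1 = (1·14 + 7·15 + 6·6; 7·14 + 1·15 + 7·6; 2·14 + 1·15 + 3·6) = (155, 155, 61)
Ratio at component: 155 / 15 = 10.3333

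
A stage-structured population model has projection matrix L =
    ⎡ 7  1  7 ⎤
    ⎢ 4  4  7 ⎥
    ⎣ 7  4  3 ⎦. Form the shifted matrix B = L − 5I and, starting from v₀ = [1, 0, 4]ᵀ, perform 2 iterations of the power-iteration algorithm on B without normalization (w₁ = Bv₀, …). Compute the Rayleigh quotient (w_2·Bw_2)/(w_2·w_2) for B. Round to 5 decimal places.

μ ≈ 4.00858

B = L − 5I has rows (2, 1, 7); (4, -1, 7); (7, 4, -2)
w1 = Bv₀ = (2·1 + 1·0 + 7·4; 4·1 + (-1)·0 + 7·4; 7·1 + 4·0 + (-2)·4) = (30, 32, -1)
w2 = Bw1 = (2·30 + 1·32 + 7·(-1); 4·30 + (-1)·32 + 7·(-1); 7·30 + 4·32 + (-2)·(-1)) = (85, 81, 340)
Bw2 = (2631, 2639, 239)
w2·Bw2 = 518654; w2·w2 = 129386; μ ≈ 518654/129386 = 4.00858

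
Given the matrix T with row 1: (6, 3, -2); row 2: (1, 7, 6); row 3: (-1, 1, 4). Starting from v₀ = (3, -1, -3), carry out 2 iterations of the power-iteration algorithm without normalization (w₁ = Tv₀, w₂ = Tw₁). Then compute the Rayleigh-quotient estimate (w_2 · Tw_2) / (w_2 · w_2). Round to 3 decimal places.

λ ≈ 8.022

w1 = Tv₀ = (6·3 + 3·(-1) + (-2)·(-3); 1·3 + 7·(-1) + 6·(-3); (-1)·3 + 1·(-1) + 4·(-3)) = (21, -22, -16)
w2 = Tw1 = (6·21 + 3·(-22) + (-2)·(-16); 1·21 + 7·(-22) + 6·(-16); (-1)·21 + 1·(-22) + 4·(-16)) = (92, -229, -107)
Tw2 = (79, -2153, -749)
w2·Tw2 = 92·79 + (-229)·(-2153) + (-107)·(-749) = 580448; w2·w2 = 92·92 + (-229)·(-229) + (-107)·(-107) = 72354
λ ≈ 580448/72354 = 8.022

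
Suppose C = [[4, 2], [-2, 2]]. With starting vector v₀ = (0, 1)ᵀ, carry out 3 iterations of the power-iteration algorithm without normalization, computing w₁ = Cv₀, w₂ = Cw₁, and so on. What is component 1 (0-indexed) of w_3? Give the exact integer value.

w1 = Cv₀ = (2, 2)
w2 = Cw1 = (12, 0)
w3 = Cw2 = (48, -24)
The requested component of w3 is -24.

-24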